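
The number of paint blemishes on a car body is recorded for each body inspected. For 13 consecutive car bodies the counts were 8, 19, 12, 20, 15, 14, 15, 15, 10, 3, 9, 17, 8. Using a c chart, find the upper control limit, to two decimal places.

c̄ = (8 + 19 + 12 + 20 + 15 + 14 + 15 + 15 + 10 + 3 + 9 + 17 + 8) / 13 = 165 / 13 = 12.6923
UCL = c̄ + 3√c̄ = 12.6923 + 3 × √12.6923 = 12.6923 + 3 × 3.5626 = 23.3802

23.38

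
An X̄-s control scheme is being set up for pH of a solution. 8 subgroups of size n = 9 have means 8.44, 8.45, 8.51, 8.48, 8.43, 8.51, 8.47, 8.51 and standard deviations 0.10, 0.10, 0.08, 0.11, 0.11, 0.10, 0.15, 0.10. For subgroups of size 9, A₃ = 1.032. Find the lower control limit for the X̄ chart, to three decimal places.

X̄̄ = (8.44 + 8.45 + 8.51 + 8.48 + 8.43 + 8.51 + 8.47 + 8.51) / 8 = 8.4750
s̄ = (0.10 + 0.10 + 0.08 + 0.11 + 0.11 + 0.10 + 0.15 + 0.10) / 8 = 0.1062
LCL = X̄̄ − A₃·s̄ = 8.4750 − 1.032 × 0.1062 = 8.3653

8.365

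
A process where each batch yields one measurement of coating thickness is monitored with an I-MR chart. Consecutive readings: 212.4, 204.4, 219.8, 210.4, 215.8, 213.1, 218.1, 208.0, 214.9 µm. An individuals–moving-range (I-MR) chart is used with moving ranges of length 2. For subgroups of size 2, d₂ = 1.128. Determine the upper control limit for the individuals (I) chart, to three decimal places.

X̄ = (212.4 + 204.4 + 219.8 + 210.4 + 215.8 + 213.1 + 218.1 + 208.0 + 214.9) / 9 = 212.9889
Moving ranges: 8.0, 15.4, 9.4, 5.4, 2.7, 5.0, 10.1, 6.9; M̄R̄ = 62.9000 / 8 = 7.8625
UCL = X̄ + 3·M̄R̄/d₂ = 212.9889 + 3 × 7.8625 / 1.128 = 233.8998

233.900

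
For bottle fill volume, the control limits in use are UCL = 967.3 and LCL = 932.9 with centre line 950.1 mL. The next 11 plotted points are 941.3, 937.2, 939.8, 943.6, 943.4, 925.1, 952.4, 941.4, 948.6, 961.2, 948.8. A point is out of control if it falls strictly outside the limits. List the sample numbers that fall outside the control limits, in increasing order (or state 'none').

Compare each point to [932.9, 967.3]: sample 6 = 925.1 < LCL.

6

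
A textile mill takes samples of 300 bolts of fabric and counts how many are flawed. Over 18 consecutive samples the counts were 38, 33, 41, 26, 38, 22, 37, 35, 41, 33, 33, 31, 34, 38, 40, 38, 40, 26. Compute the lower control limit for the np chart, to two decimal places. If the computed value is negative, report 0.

p̄ = Σdᵢ / (k·n) = 624 / (18 × 300) = 0.11556
LCL = np̄ − 3·√(np̄(1−p̄)) = 34.6667 − 3 × 5.5372 = 18.0550

18.06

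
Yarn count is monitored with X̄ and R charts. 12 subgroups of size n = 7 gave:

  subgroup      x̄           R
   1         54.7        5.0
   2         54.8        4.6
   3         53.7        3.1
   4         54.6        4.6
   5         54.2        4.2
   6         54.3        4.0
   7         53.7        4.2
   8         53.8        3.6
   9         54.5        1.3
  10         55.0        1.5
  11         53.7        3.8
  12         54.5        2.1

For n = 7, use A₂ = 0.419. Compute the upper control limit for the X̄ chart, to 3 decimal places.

X̄̄ = (54.7 + 54.8 + 53.7 + 54.6 + 54.2 + 54.3 + 53.7 + 53.8 + 54.5 + 55.0 + 53.7 + 54.5) / 12 = 651.5000 / 12 = 54.2917
R̄ = (5.0 + 4.6 + 3.1 + 4.6 + 4.2 + 4.0 + 4.2 + 3.6 + 1.3 + 1.5 + 3.8 + 2.1) / 12 = 42.0000 / 12 = 3.5000
UCL = X̄̄ + A₂·R̄ = 54.2917 + 0.419 × 3.5000 = 55.7582

55.758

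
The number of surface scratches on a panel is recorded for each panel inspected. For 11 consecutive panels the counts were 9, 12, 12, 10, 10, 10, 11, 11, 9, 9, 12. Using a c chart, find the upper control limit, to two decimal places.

20.15

c̄ = (9 + 12 + 12 + 10 + 10 + 10 + 11 + 11 + 9 + 9 + 12) / 11 = 115 / 11 = 10.4545
UCL = c̄ + 3√c̄ = 10.4545 + 3 × √10.4545 = 10.4545 + 3 × 3.2333 = 20.1546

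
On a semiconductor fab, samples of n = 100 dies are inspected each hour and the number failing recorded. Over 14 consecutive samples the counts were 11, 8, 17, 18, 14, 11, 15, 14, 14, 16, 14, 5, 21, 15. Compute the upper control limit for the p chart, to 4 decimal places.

0.2413

p̄ = Σdᵢ / (k·n) = 193 / (14 × 100) = 0.13786
UCL = p̄ + 3·√(p̄(1−p̄)/n) = 0.13786 + 3 × √(0.13786×0.86214/100) = 0.13786 + 3 × 0.03447 = 0.24128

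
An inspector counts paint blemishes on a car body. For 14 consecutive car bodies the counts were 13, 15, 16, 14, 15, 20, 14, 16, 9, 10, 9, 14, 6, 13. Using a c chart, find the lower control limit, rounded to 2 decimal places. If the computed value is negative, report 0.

2.27

c̄ = (13 + 15 + 16 + 14 + 15 + 20 + 14 + 16 + 9 + 10 + 9 + 14 + 6 + 13) / 14 = 184 / 14 = 13.1429
LCL = c̄ − 3√c̄ = 13.1429 − 3 × 3.6253 = 2.2669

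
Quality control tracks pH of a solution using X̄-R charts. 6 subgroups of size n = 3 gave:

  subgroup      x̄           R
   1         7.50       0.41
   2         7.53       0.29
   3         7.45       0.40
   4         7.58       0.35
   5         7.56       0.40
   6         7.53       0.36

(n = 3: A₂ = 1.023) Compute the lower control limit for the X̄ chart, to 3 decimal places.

X̄̄ = (7.50 + 7.53 + 7.45 + 7.58 + 7.56 + 7.53) / 6 = 45.1500 / 6 = 7.5250
R̄ = (0.41 + 0.29 + 0.40 + 0.35 + 0.40 + 0.36) / 6 = 2.2100 / 6 = 0.3683
LCL = X̄̄ − A₂·R̄ = 7.5250 − 1.023 × 0.3683 = 7.1482

7.148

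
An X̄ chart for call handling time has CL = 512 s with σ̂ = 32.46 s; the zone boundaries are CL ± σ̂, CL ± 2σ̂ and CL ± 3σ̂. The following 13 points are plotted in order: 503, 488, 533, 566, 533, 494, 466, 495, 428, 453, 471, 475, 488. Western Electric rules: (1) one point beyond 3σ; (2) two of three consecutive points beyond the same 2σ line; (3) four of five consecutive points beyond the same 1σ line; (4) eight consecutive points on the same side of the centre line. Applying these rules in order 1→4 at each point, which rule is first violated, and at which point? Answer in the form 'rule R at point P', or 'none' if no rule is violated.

rule 3 at point 11

Zone of each point (C = within 1σ̂, B = 1σ̂–2σ̂, A = 2σ̂–3σ̂, * = beyond 3σ̂; sign = side of CL): 1:-C, 2:-C, 3:+C, 4:+B, 5:+C, 6:-C, 7:-B, 8:-C, 9:-A, 10:-B, 11:-B, 12:-B, 13:-C
Rule 3 (four of five consecutive points beyond the same 1σ limit) is satisfied at point 11.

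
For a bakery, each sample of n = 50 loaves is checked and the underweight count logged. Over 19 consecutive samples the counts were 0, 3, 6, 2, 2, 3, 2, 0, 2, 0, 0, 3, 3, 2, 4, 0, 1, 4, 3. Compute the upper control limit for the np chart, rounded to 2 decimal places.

p̄ = Σdᵢ / (k·n) = 40 / (19 × 50) = 0.04211
UCL = np̄ + 3·√(np̄(1−p̄)) = 2.1053 + 3 × √(2.1053×0.95789) = 2.1053 + 3 × 1.4201 = 6.3655

6.37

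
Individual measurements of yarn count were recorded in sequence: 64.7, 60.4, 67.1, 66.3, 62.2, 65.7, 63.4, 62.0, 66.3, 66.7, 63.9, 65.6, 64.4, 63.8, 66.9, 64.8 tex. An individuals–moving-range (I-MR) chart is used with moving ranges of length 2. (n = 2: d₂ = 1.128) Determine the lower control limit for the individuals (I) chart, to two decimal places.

57.67

X̄ = (64.7 + 60.4 + 67.1 + 66.3 + 62.2 + 65.7 + 63.4 + 62.0 + 66.3 + 66.7 + 63.9 + 65.6 + 64.4 + 63.8 + 66.9 + 64.8) / 16 = 64.6375
Moving ranges: 4.3, 6.7, 0.8, 4.1, 3.5, 2.3, 1.4, 4.3, 0.4, 2.8, 1.7, 1.2, 0.6, 3.1, 2.1; M̄R̄ = 39.3000 / 15 = 2.6200
LCL = X̄ − 3·M̄R̄/d₂ = 64.6375 − 3 × 2.6200 / 1.128 = 57.6694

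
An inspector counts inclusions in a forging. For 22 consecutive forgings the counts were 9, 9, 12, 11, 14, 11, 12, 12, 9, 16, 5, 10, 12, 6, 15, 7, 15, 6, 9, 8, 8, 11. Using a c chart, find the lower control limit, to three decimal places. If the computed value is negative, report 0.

c̄ = (9 + 9 + 12 + 11 + 14 + 11 + 12 + 12 + 9 + 16 + 5 + 10 + 12 + 6 + 15 + 7 + 15 + 6 + 9 + 8 + 8 + 11) / 22 = 227 / 22 = 10.3182
LCL = c̄ − 3√c̄ = 10.3182 − 3 × 3.2122 = 0.6816

0.682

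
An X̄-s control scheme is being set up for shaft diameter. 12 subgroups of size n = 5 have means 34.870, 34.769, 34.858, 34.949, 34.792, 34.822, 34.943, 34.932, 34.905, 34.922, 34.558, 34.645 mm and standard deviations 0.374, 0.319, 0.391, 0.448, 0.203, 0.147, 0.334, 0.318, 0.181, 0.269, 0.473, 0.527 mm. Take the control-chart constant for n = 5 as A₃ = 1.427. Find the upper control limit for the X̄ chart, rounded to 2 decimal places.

X̄̄ = (34.870 + 34.769 + 34.858 + 34.949 + 34.792 + 34.822 + 34.943 + 34.932 + 34.905 + 34.922 + 34.558 + 34.645) / 12 = 34.8304
s̄ = (0.374 + 0.319 + 0.391 + 0.448 + 0.203 + 0.147 + 0.334 + 0.318 + 0.181 + 0.269 + 0.473 + 0.527) / 12 = 0.3320
UCL = X̄̄ + A₃·s̄ = 34.8304 + 1.427 × 0.3320 = 35.3042

35.30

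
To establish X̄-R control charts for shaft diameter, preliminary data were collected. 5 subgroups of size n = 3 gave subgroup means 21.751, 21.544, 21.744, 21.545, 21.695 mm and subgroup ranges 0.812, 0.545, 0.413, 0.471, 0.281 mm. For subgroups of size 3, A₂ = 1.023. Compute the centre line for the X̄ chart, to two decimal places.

21.66

X̄̄ = (21.751 + 21.544 + 21.744 + 21.545 + 21.695) / 5 = 108.2790 / 5 = 21.6558
CL = X̄̄ = 21.6558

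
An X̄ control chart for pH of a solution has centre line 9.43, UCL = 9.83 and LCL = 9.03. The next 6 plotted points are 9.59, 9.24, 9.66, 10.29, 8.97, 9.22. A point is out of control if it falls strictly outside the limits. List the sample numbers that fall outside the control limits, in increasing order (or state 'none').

Compare each point to [9.03, 9.83]: sample 4 = 10.29 > UCL; sample 5 = 8.97 < LCL.

4, 5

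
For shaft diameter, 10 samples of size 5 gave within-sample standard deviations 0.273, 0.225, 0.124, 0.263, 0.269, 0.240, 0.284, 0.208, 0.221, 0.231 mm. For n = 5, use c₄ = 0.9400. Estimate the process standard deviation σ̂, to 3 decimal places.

0.249

s̄ = (0.273 + 0.225 + 0.124 + 0.263 + 0.269 + 0.240 + 0.284 + 0.208 + 0.221 + 0.231) / 10 = 0.2338
σ̂ = s̄ / c₄ = 0.2338 / 0.9400 = 0.2487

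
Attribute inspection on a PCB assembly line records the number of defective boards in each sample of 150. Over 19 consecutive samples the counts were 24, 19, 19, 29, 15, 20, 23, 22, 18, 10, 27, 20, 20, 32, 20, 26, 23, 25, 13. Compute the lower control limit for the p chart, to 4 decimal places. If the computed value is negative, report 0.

p̄ = Σdᵢ / (k·n) = 405 / (19 × 150) = 0.14211
LCL = p̄ − 3·√(p̄(1−p̄)/n) = 0.14211 − 3 × 0.02851 = 0.05658

0.0566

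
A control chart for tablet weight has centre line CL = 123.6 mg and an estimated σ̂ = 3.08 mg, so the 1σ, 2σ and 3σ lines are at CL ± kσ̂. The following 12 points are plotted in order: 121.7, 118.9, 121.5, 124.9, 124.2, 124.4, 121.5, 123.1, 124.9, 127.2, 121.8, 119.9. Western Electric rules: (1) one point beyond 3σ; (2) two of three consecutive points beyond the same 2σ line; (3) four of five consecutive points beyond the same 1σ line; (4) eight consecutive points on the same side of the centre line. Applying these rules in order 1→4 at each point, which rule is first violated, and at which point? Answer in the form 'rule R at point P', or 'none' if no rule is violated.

none

Zone of each point (C = within 1σ̂, B = 1σ̂–2σ̂, A = 2σ̂–3σ̂, * = beyond 3σ̂; sign = side of CL): 1:-C, 2:-B, 3:-C, 4:+C, 5:+C, 6:+C, 7:-C, 8:-C, 9:+C, 10:+B, 11:-C, 12:-B
No rule fires across all 12 points.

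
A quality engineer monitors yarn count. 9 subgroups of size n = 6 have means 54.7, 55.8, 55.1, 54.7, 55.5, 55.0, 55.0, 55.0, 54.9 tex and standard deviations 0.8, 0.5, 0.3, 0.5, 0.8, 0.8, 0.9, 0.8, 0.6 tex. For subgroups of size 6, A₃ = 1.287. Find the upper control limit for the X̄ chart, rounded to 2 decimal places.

55.94

X̄̄ = (54.7 + 55.8 + 55.1 + 54.7 + 55.5 + 55.0 + 55.0 + 55.0 + 54.9) / 9 = 55.0778
s̄ = (0.8 + 0.5 + 0.3 + 0.5 + 0.8 + 0.8 + 0.9 + 0.8 + 0.6) / 9 = 0.6667
UCL = X̄̄ + A₃·s̄ = 55.0778 + 1.287 × 0.6667 = 55.9358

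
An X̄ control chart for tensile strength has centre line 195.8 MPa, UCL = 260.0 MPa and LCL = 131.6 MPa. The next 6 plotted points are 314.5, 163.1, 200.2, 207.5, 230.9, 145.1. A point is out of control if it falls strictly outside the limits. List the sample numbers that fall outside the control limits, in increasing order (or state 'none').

Compare each point to [131.6, 260.0]: sample 1 = 314.5 > UCL.

1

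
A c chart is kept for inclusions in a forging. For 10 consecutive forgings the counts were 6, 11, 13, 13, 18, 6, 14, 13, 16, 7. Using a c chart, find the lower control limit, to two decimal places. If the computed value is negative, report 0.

c̄ = (6 + 11 + 13 + 13 + 18 + 6 + 14 + 13 + 16 + 7) / 10 = 117 / 10 = 11.7000
LCL = c̄ − 3√c̄ = 11.7000 − 3 × 3.4205 = 1.4384

1.44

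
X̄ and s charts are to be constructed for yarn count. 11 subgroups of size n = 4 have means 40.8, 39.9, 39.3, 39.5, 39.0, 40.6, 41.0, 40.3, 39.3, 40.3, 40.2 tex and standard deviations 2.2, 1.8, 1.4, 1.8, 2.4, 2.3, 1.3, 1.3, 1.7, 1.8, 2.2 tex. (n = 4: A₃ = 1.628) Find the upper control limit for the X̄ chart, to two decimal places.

X̄̄ = (40.8 + 39.9 + 39.3 + 39.5 + 39.0 + 40.6 + 41.0 + 40.3 + 39.3 + 40.3 + 40.2) / 11 = 40.0182
s̄ = (2.2 + 1.8 + 1.4 + 1.8 + 2.4 + 2.3 + 1.3 + 1.3 + 1.7 + 1.8 + 2.2) / 11 = 1.8364
UCL = X̄̄ + A₃·s̄ = 40.0182 + 1.628 × 1.8364 = 43.0078

43.01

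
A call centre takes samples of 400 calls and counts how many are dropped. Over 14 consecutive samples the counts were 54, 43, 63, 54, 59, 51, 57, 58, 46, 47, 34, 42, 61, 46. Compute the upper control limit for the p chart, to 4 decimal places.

p̄ = Σdᵢ / (k·n) = 715 / (14 × 400) = 0.12768
UCL = p̄ + 3·√(p̄(1−p̄)/n) = 0.12768 + 3 × √(0.12768×0.87232/400) = 0.12768 + 3 × 0.01669 = 0.17774

0.1777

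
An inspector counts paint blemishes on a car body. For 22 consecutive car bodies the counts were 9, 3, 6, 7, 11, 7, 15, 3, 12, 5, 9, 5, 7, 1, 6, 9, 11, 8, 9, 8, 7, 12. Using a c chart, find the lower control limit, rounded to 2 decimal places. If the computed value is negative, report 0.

c̄ = (9 + 3 + 6 + 7 + 11 + 7 + 15 + 3 + 12 + 5 + 9 + 5 + 7 + 1 + 6 + 9 + 11 + 8 + 9 + 8 + 7 + 12) / 22 = 170 / 22 = 7.7273
LCL = c̄ − 3√c̄ = 7.7273 − 3 × 2.7798 = -0.6121 → 0 (cannot be negative)

0.00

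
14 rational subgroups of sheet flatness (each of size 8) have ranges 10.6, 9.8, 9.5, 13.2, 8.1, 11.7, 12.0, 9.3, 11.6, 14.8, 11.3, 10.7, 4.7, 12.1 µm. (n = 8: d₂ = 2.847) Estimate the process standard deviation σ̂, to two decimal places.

3.75

R̄ = (10.6 + 9.8 + 9.5 + 13.2 + 8.1 + 11.7 + 12.0 + 9.3 + 11.6 + 14.8 + 11.3 + 10.7 + 4.7 + 12.1) / 14 = 10.6714
σ̂ = R̄ / d₂ = 10.6714 / 2.847 = 3.7483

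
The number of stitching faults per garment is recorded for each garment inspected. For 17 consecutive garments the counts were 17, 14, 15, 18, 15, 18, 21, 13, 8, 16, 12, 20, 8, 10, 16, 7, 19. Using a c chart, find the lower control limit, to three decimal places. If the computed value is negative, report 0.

c̄ = (17 + 14 + 15 + 18 + 15 + 18 + 21 + 13 + 8 + 16 + 12 + 20 + 8 + 10 + 16 + 7 + 19) / 17 = 247 / 17 = 14.5294
LCL = c̄ − 3√c̄ = 14.5294 − 3 × 3.8117 = 3.0942

3.094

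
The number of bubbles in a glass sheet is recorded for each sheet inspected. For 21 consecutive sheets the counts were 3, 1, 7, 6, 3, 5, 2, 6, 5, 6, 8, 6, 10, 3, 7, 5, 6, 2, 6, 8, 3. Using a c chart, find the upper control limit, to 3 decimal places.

c̄ = (3 + 1 + 7 + 6 + 3 + 5 + 2 + 6 + 5 + 6 + 8 + 6 + 10 + 3 + 7 + 5 + 6 + 2 + 6 + 8 + 3) / 21 = 108 / 21 = 5.1429
UCL = c̄ + 3√c̄ = 5.1429 + 3 × √5.1429 = 5.1429 + 3 × 2.2678 = 11.9462

11.946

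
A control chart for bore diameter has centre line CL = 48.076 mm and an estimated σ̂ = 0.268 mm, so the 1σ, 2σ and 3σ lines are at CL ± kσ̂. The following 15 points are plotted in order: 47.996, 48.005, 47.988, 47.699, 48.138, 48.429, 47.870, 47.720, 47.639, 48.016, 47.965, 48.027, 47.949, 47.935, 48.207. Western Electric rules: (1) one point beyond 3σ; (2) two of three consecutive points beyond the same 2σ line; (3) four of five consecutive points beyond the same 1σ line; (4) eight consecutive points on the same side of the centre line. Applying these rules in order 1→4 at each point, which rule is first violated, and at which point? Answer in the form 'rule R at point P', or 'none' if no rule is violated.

Zone of each point (C = within 1σ̂, B = 1σ̂–2σ̂, A = 2σ̂–3σ̂, * = beyond 3σ̂; sign = side of CL): 1:-C, 2:-C, 3:-C, 4:-B, 5:+C, 6:+B, 7:-C, 8:-B, 9:-B, 10:-C, 11:-C, 12:-C, 13:-C, 14:-C, 15:+C
Rule 4 (eight consecutive points on the same side of the centre line) is satisfied at point 14.

rule 4 at point 14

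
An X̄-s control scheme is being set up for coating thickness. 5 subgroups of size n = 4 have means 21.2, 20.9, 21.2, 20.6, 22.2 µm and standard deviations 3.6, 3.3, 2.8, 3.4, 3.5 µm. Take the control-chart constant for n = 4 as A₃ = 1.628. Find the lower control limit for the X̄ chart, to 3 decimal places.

X̄̄ = (21.2 + 20.9 + 21.2 + 20.6 + 22.2) / 5 = 21.2200
s̄ = (3.6 + 3.3 + 2.8 + 3.4 + 3.5) / 5 = 3.3200
LCL = X̄̄ − A₃·s̄ = 21.2200 − 1.628 × 3.3200 = 15.8150

15.815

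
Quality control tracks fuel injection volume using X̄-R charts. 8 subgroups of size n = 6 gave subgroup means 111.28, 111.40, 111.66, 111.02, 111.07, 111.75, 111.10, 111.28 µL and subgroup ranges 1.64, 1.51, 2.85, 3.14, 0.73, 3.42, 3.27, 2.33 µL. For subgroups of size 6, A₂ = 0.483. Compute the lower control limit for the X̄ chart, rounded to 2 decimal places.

X̄̄ = (111.28 + 111.40 + 111.66 + 111.02 + 111.07 + 111.75 + 111.10 + 111.28) / 8 = 890.5600 / 8 = 111.3200
R̄ = (1.64 + 1.51 + 2.85 + 3.14 + 0.73 + 3.42 + 3.27 + 2.33) / 8 = 18.8900 / 8 = 2.3613
LCL = X̄̄ − A₂·R̄ = 111.3200 − 0.483 × 2.3613 = 110.1795

110.18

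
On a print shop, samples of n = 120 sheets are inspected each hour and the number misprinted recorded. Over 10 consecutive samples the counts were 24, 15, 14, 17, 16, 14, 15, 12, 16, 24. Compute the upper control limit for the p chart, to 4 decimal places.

p̄ = Σdᵢ / (k·n) = 167 / (10 × 120) = 0.13917
UCL = p̄ + 3·√(p̄(1−p̄)/n) = 0.13917 + 3 × √(0.13917×0.86083/120) = 0.13917 + 3 × 0.03160 = 0.23396

0.2340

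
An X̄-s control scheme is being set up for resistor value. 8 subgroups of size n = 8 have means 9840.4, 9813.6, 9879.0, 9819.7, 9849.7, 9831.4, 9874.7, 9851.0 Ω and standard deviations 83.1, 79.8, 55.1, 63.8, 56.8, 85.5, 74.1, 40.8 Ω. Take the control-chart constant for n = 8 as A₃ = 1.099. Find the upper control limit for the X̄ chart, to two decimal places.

X̄̄ = (9840.4 + 9813.6 + 9879.0 + 9819.7 + 9849.7 + 9831.4 + 9874.7 + 9851.0) / 8 = 9844.9375
s̄ = (83.1 + 79.8 + 55.1 + 63.8 + 56.8 + 85.5 + 74.1 + 40.8) / 8 = 67.3750
UCL = X̄̄ + A₃·s̄ = 9844.9375 + 1.099 × 67.3750 = 9918.9826

9918.98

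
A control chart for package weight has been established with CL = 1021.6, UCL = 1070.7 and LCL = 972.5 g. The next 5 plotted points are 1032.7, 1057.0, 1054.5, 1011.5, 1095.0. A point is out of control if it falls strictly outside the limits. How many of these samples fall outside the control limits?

Compare each point to [972.5, 1070.7]: sample 5 = 1095.0 > UCL.

1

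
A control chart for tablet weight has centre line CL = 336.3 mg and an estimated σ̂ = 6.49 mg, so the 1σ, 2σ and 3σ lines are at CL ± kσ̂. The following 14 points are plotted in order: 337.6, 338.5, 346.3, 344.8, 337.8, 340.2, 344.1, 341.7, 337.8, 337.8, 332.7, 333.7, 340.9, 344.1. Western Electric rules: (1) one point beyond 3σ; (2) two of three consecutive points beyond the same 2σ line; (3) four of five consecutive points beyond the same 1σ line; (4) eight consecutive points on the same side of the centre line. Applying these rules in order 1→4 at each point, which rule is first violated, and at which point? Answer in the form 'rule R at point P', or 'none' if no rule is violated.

Zone of each point (C = within 1σ̂, B = 1σ̂–2σ̂, A = 2σ̂–3σ̂, * = beyond 3σ̂; sign = side of CL): 1:+C, 2:+C, 3:+B, 4:+B, 5:+C, 6:+C, 7:+B, 8:+C, 9:+C, 10:+C, 11:-C, 12:-C, 13:+C, 14:+B
Rule 4 (eight consecutive points on the same side of the centre line) is satisfied at point 8.

rule 4 at point 8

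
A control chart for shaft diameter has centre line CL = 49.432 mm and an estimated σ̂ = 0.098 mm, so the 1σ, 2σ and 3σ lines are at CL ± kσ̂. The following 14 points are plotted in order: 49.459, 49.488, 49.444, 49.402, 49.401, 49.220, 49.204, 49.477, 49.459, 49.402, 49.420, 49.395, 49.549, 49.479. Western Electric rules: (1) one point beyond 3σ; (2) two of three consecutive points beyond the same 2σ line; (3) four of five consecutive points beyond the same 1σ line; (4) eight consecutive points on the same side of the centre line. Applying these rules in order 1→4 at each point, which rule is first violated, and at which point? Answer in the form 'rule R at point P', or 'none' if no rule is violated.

rule 2 at point 7

Zone of each point (C = within 1σ̂, B = 1σ̂–2σ̂, A = 2σ̂–3σ̂, * = beyond 3σ̂; sign = side of CL): 1:+C, 2:+C, 3:+C, 4:-C, 5:-C, 6:-A, 7:-A, 8:+C, 9:+C, 10:-C, 11:-C, 12:-C, 13:+B, 14:+C
Rule 2 (two of three consecutive points beyond the same 2σ limit) is satisfied at point 7.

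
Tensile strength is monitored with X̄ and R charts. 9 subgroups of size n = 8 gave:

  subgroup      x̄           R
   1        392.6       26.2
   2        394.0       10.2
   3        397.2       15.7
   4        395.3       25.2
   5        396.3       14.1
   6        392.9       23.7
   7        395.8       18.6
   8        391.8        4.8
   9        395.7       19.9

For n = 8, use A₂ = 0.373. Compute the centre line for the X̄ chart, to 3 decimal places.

394.622

X̄̄ = (392.6 + 394.0 + 397.2 + 395.3 + 396.3 + 392.9 + 395.8 + 391.8 + 395.7) / 9 = 3551.6000 / 9 = 394.6222
CL = X̄̄ = 394.6222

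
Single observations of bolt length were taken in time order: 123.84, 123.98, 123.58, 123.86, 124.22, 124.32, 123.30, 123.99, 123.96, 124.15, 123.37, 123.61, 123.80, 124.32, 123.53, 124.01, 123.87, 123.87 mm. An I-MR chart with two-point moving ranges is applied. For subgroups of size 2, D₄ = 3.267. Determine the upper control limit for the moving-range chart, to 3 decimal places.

1.220

Moving ranges: 0.14, 0.40, 0.28, 0.36, 0.10, 1.02, 0.69, 0.03, 0.19, 0.78, 0.24, 0.19, 0.52, 0.79, 0.48, 0.14, 0.00; M̄R̄ = 6.3500 / 17 = 0.3735
UCL_MR = D₄·M̄R̄ = 3.267 × 0.3735 = 1.2203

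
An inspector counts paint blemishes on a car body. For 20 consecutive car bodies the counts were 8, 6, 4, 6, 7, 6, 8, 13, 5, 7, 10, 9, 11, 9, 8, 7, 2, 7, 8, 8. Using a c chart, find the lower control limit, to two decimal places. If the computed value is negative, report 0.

0.00

c̄ = (8 + 6 + 4 + 6 + 7 + 6 + 8 + 13 + 5 + 7 + 10 + 9 + 11 + 9 + 8 + 7 + 2 + 7 + 8 + 8) / 20 = 149 / 20 = 7.4500
LCL = c̄ − 3√c̄ = 7.4500 − 3 × 2.7295 = -0.7384 → 0 (cannot be negative)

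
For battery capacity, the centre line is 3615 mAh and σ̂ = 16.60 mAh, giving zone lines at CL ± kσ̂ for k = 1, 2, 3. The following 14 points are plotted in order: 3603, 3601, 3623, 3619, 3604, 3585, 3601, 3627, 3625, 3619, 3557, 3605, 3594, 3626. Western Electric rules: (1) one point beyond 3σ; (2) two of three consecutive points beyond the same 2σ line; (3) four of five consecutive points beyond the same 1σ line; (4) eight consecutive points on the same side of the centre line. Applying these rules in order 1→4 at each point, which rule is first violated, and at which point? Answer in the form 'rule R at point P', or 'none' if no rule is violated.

rule 1 at point 11

Zone of each point (C = within 1σ̂, B = 1σ̂–2σ̂, A = 2σ̂–3σ̂, * = beyond 3σ̂; sign = side of CL): 1:-C, 2:-C, 3:+C, 4:+C, 5:-C, 6:-B, 7:-C, 8:+C, 9:+C, 10:+C, 11:-*, 12:-C, 13:-B, 14:+C
Rule 1 (one point beyond the 3σ limits) is satisfied at point 11.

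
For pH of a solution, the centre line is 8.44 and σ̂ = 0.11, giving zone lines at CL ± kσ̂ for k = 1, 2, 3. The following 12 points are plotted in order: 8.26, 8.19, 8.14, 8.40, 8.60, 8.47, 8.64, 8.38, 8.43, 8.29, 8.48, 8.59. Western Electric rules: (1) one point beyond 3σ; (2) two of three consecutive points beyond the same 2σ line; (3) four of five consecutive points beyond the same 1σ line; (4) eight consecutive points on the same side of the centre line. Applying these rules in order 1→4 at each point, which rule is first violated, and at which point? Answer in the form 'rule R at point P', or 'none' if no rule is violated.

rule 2 at point 3

Zone of each point (C = within 1σ̂, B = 1σ̂–2σ̂, A = 2σ̂–3σ̂, * = beyond 3σ̂; sign = side of CL): 1:-B, 2:-A, 3:-A, 4:-C, 5:+B, 6:+C, 7:+B, 8:-C, 9:-C, 10:-B, 11:+C, 12:+B
Rule 2 (two of three consecutive points beyond the same 2σ limit) is satisfied at point 3.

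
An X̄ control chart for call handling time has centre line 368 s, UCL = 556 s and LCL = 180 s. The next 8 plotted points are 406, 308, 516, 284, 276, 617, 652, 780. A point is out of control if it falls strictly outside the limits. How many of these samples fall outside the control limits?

3

Compare each point to [180, 556]: sample 6 = 617 > UCL; sample 7 = 652 > UCL; sample 8 = 780 > UCL.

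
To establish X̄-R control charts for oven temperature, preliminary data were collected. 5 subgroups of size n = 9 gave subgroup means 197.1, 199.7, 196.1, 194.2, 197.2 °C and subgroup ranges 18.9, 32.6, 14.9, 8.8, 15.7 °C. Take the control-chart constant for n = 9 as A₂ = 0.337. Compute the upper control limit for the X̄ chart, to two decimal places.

202.99

X̄̄ = (197.1 + 199.7 + 196.1 + 194.2 + 197.2) / 5 = 984.3000 / 5 = 196.8600
R̄ = (18.9 + 32.6 + 14.9 + 8.8 + 15.7) / 5 = 90.9000 / 5 = 18.1800
UCL = X̄̄ + A₂·R̄ = 196.8600 + 0.337 × 18.1800 = 202.9867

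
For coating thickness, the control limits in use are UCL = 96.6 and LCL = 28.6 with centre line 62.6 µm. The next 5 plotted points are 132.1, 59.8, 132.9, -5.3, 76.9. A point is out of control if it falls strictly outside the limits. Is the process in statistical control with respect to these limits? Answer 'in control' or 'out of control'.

out of control

Compare each point to [28.6, 96.6]: sample 1 = 132.1 > UCL; sample 3 = 132.9 > UCL; sample 4 = -5.3 < LCL.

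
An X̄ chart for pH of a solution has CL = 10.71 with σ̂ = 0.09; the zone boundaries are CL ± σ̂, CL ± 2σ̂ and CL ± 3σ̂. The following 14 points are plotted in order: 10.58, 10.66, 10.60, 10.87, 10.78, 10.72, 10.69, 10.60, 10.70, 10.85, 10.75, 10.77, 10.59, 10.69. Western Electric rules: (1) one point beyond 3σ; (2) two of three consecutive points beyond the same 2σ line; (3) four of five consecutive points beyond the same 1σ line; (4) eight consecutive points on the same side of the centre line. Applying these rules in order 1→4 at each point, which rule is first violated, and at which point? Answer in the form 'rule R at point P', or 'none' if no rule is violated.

none

Zone of each point (C = within 1σ̂, B = 1σ̂–2σ̂, A = 2σ̂–3σ̂, * = beyond 3σ̂; sign = side of CL): 1:-B, 2:-C, 3:-B, 4:+B, 5:+C, 6:+C, 7:-C, 8:-B, 9:-C, 10:+B, 11:+C, 12:+C, 13:-B, 14:-C
No rule fires across all 14 points.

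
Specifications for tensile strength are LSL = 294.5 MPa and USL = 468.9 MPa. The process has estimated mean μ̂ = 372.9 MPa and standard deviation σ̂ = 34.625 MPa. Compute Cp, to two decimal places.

Cp = (USL − LSL) / (6σ̂) = (468.9 − 294.5) / (6 × 34.625) = 174.4000 / 207.7500 = 0.8395

0.84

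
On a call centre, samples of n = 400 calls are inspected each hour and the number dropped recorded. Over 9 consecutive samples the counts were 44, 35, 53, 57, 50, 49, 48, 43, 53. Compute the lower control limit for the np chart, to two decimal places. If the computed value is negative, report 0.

p̄ = Σdᵢ / (k·n) = 432 / (9 × 400) = 0.12000
LCL = np̄ − 3·√(np̄(1−p̄)) = 48.0000 − 3 × 6.4992 = 28.5023

28.50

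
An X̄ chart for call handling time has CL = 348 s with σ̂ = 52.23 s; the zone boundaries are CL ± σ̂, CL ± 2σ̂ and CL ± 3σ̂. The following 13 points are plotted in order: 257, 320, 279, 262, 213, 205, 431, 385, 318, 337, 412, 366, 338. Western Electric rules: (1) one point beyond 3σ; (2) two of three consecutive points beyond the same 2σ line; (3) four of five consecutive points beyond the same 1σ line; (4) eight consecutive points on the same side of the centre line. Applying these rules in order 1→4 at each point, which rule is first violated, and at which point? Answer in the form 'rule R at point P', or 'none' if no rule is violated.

Zone of each point (C = within 1σ̂, B = 1σ̂–2σ̂, A = 2σ̂–3σ̂, * = beyond 3σ̂; sign = side of CL): 1:-B, 2:-C, 3:-B, 4:-B, 5:-A, 6:-A, 7:+B, 8:+C, 9:-C, 10:-C, 11:+B, 12:+C, 13:-C
Rule 3 (four of five consecutive points beyond the same 1σ limit) is satisfied at point 5.

rule 3 at point 5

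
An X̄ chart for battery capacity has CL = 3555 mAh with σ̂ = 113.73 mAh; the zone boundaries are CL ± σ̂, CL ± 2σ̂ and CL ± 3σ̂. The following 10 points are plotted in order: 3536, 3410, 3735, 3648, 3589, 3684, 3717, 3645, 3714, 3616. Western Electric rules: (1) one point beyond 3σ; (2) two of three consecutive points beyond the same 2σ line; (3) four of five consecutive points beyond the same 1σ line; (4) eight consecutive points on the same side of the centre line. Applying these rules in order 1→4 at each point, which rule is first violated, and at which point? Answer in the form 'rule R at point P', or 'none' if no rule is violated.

rule 4 at point 10

Zone of each point (C = within 1σ̂, B = 1σ̂–2σ̂, A = 2σ̂–3σ̂, * = beyond 3σ̂; sign = side of CL): 1:-C, 2:-B, 3:+B, 4:+C, 5:+C, 6:+B, 7:+B, 8:+C, 9:+B, 10:+C
Rule 4 (eight consecutive points on the same side of the centre line) is satisfied at point 10.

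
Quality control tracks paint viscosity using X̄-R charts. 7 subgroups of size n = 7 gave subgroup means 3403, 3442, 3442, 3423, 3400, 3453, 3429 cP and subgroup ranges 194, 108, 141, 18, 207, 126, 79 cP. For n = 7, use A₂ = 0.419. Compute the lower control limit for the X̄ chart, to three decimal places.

X̄̄ = (3403 + 3442 + 3442 + 3423 + 3400 + 3453 + 3429) / 7 = 23992.0000 / 7 = 3427.4286
R̄ = (194 + 108 + 141 + 18 + 207 + 126 + 79) / 7 = 873.0000 / 7 = 124.7143
LCL = X̄̄ − A₂·R̄ = 3427.4286 − 0.419 × 124.7143 = 3375.1733

3375.173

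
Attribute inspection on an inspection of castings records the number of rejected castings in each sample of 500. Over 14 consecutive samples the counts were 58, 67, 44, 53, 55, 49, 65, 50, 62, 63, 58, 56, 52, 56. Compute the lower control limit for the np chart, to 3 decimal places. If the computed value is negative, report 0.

p̄ = Σdᵢ / (k·n) = 788 / (14 × 500) = 0.11257
LCL = np̄ − 3·√(np̄(1−p̄)) = 56.2857 − 3 × 7.0675 = 35.0832

35.083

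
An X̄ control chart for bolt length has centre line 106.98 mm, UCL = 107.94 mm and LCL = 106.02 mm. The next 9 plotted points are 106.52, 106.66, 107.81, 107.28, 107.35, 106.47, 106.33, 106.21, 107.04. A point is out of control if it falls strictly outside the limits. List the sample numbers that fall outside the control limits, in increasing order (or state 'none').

none

All 9 points lie within [106.02, 107.94].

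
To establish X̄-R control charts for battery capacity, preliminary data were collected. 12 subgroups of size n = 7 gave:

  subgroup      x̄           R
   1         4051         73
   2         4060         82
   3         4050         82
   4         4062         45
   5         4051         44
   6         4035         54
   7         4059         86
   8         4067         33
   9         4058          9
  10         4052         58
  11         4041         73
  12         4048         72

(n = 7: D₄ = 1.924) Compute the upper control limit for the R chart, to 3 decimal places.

R̄ = (73 + 82 + 82 + 45 + 44 + 54 + 86 + 33 + 9 + 58 + 73 + 72) / 12 = 711.0000 / 12 = 59.2500
UCL_R = D₄·R̄ = 1.924 × 59.2500 = 113.9970

113.997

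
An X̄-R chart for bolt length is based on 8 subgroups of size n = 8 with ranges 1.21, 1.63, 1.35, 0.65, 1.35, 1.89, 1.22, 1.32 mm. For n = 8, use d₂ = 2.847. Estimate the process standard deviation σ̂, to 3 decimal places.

R̄ = (1.21 + 1.63 + 1.35 + 0.65 + 1.35 + 1.89 + 1.22 + 1.32) / 8 = 1.3275
σ̂ = R̄ / d₂ = 1.3275 / 2.847 = 0.4663

0.466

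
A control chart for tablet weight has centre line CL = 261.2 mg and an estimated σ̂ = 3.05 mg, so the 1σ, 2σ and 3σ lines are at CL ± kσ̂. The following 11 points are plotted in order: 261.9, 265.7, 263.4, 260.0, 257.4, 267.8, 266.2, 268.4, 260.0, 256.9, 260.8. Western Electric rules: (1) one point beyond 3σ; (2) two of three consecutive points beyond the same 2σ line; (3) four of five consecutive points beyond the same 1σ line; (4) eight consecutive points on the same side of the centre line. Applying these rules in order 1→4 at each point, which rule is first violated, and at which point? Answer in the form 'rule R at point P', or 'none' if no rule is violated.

Zone of each point (C = within 1σ̂, B = 1σ̂–2σ̂, A = 2σ̂–3σ̂, * = beyond 3σ̂; sign = side of CL): 1:+C, 2:+B, 3:+C, 4:-C, 5:-B, 6:+A, 7:+B, 8:+A, 9:-C, 10:-B, 11:-C
Rule 2 (two of three consecutive points beyond the same 2σ limit) is satisfied at point 8.

rule 2 at point 8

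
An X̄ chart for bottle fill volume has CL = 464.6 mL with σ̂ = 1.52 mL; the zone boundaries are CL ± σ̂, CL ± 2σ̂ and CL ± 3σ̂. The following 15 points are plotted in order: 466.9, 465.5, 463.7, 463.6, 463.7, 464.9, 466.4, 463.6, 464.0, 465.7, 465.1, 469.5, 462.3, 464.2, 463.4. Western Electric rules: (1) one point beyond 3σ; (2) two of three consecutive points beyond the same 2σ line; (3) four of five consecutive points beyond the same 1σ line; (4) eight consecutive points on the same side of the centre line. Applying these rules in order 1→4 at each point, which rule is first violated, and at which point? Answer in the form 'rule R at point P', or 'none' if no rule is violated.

rule 1 at point 12

Zone of each point (C = within 1σ̂, B = 1σ̂–2σ̂, A = 2σ̂–3σ̂, * = beyond 3σ̂; sign = side of CL): 1:+B, 2:+C, 3:-C, 4:-C, 5:-C, 6:+C, 7:+B, 8:-C, 9:-C, 10:+C, 11:+C, 12:+*, 13:-B, 14:-C, 15:-C
Rule 1 (one point beyond the 3σ limits) is satisfied at point 12.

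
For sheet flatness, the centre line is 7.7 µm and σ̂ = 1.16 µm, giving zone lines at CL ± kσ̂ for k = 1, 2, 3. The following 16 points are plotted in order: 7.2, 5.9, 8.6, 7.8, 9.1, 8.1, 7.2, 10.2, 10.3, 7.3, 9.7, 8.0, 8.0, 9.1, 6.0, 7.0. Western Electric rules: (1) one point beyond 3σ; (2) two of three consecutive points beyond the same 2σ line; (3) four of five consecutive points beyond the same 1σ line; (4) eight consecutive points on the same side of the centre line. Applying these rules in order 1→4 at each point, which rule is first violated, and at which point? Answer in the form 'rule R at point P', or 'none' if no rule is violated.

Zone of each point (C = within 1σ̂, B = 1σ̂–2σ̂, A = 2σ̂–3σ̂, * = beyond 3σ̂; sign = side of CL): 1:-C, 2:-B, 3:+C, 4:+C, 5:+B, 6:+C, 7:-C, 8:+A, 9:+A, 10:-C, 11:+B, 12:+C, 13:+C, 14:+B, 15:-B, 16:-C
Rule 2 (two of three consecutive points beyond the same 2σ limit) is satisfied at point 9.

rule 2 at point 9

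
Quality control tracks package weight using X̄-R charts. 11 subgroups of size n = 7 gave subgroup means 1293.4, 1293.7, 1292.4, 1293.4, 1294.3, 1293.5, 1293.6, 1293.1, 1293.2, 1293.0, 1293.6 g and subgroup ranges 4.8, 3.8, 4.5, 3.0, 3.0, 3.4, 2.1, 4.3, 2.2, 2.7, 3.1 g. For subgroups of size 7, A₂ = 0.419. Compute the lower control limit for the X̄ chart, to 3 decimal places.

1291.976

X̄̄ = (1293.4 + 1293.7 + 1292.4 + 1293.4 + 1294.3 + 1293.5 + 1293.6 + 1293.1 + 1293.2 + 1293.0 + 1293.6) / 11 = 14227.2000 / 11 = 1293.3818
R̄ = (4.8 + 3.8 + 4.5 + 3.0 + 3.0 + 3.4 + 2.1 + 4.3 + 2.2 + 2.7 + 3.1) / 11 = 36.9000 / 11 = 3.3545
LCL = X̄̄ − A₂·R̄ = 1293.3818 − 0.419 × 3.3545 = 1291.9763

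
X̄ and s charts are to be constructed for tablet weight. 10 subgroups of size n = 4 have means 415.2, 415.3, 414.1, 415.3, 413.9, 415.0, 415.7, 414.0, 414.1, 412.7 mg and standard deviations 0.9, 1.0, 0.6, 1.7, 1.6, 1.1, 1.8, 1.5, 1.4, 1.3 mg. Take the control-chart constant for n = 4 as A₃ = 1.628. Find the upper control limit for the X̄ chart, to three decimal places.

X̄̄ = (415.2 + 415.3 + 414.1 + 415.3 + 413.9 + 415.0 + 415.7 + 414.0 + 414.1 + 412.7) / 10 = 414.5300
s̄ = (0.9 + 1.0 + 0.6 + 1.7 + 1.6 + 1.1 + 1.8 + 1.5 + 1.4 + 1.3) / 10 = 1.2900
UCL = X̄̄ + A₃·s̄ = 414.5300 + 1.628 × 1.2900 = 416.6301

416.630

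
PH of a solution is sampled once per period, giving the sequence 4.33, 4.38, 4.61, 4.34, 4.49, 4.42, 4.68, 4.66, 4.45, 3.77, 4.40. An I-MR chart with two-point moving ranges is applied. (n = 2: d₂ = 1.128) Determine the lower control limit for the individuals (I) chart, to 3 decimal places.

X̄ = (4.33 + 4.38 + 4.61 + 4.34 + 4.49 + 4.42 + 4.68 + 4.66 + 4.45 + 3.77 + 4.40) / 11 = 4.4118
Moving ranges: 0.05, 0.23, 0.27, 0.15, 0.07, 0.26, 0.02, 0.21, 0.68, 0.63; M̄R̄ = 2.5700 / 10 = 0.2570
LCL = X̄ − 3·M̄R̄/d₂ = 4.4118 − 3 × 0.2570 / 1.128 = 3.7283

3.728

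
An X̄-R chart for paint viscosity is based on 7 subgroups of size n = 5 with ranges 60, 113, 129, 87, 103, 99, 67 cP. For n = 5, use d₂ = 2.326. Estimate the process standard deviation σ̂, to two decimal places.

R̄ = (60 + 113 + 129 + 87 + 103 + 99 + 67) / 7 = 94.0000
σ̂ = R̄ / d₂ = 94.0000 / 2.326 = 40.4127

40.41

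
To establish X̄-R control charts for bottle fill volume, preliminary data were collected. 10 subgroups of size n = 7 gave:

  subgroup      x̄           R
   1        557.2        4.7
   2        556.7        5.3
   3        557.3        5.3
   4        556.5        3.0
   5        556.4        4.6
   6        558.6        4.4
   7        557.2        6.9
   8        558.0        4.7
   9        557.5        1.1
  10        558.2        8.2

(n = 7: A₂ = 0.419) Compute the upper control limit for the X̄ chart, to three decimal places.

559.380

X̄̄ = (557.2 + 556.7 + 557.3 + 556.5 + 556.4 + 558.6 + 557.2 + 558.0 + 557.5 + 558.2) / 10 = 5573.6000 / 10 = 557.3600
R̄ = (4.7 + 5.3 + 5.3 + 3.0 + 4.6 + 4.4 + 6.9 + 4.7 + 1.1 + 8.2) / 10 = 48.2000 / 10 = 4.8200
UCL = X̄̄ + A₂·R̄ = 557.3600 + 0.419 × 4.8200 = 559.3796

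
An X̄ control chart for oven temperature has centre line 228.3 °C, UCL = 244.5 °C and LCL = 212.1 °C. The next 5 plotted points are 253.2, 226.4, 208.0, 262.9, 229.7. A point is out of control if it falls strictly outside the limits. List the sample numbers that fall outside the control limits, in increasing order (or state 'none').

Compare each point to [212.1, 244.5]: sample 1 = 253.2 > UCL; sample 3 = 208.0 < LCL; sample 4 = 262.9 > UCL.

1, 3, 4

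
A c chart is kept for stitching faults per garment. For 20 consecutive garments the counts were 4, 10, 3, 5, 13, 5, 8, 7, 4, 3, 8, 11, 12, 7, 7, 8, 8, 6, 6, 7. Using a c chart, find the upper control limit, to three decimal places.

15.094

c̄ = (4 + 10 + 3 + 5 + 13 + 5 + 8 + 7 + 4 + 3 + 8 + 11 + 12 + 7 + 7 + 8 + 8 + 6 + 6 + 7) / 20 = 142 / 20 = 7.1000
UCL = c̄ + 3√c̄ = 7.1000 + 3 × √7.1000 = 7.1000 + 3 × 2.6646 = 15.0937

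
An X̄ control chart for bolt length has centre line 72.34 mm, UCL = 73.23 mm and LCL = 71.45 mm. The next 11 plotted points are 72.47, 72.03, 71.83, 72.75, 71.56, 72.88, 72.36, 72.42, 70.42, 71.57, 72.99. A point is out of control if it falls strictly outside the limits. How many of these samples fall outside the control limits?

1

Compare each point to [71.45, 73.23]: sample 9 = 70.42 < LCL.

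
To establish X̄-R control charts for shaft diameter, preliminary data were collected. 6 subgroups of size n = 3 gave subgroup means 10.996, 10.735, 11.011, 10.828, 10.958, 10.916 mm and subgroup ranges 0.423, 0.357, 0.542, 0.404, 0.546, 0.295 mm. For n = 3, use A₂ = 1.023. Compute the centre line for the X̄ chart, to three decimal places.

X̄̄ = (10.996 + 10.735 + 11.011 + 10.828 + 10.958 + 10.916) / 6 = 65.4440 / 6 = 10.9073
CL = X̄̄ = 10.9073

10.907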